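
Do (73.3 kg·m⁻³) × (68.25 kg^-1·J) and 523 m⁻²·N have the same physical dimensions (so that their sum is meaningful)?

Yes

Dimensions:
  (73.3 kg·m⁻³) × (68.25 kg^-1·J):  [kg·m⁻³] · [m²·s⁻²] = kg·m⁻¹·s⁻²
  523 m⁻²·N:  N·m⁻² = kg·m·s⁻²·m⁻² = kg·m⁻¹·s⁻²
Both are kg·m⁻¹·s⁻², so they have the same dimensions and can be added.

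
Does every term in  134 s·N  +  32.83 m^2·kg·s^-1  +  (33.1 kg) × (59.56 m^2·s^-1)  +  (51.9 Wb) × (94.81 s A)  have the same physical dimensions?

No

Dimensions:
  134 s·N:  N·s = kg·m·s⁻²·s = kg·m·s⁻¹
  32.83 m^2·kg·s^-1:  kg·m²·s⁻¹
  (33.1 kg) × (59.56 m^2·s^-1):  [kg] · [m²·s⁻¹] = kg·m²·s⁻¹
  (51.9 Wb) × (94.81 s A):  [kg·m²·s⁻²·A⁻¹] · [s·A] = kg·m²·s⁻¹
The terms do not share a single dimension (kg·m²·s⁻¹ vs kg·m·s⁻¹).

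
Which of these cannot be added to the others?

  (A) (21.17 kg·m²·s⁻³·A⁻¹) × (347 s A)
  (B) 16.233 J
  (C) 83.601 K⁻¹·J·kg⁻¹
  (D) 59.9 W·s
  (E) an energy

(C)

Expand each in SI base units:
  (A) [kg·m²·s⁻³·A⁻¹] · [s·A] = kg·m²·s⁻²
  (B) J = N·m = kg·m²·s⁻²
  (C) J·kg⁻¹·K⁻¹ = N·m·kg⁻¹·K⁻¹ = m²·s⁻²·K⁻¹
  (D) W·s = J·s⁻¹·s = kg·m²·s⁻²
  (E) [energy] = kg·m²·s⁻²
All reduce to kg·m²·s⁻² except (C), which is m²·s⁻²·K⁻¹.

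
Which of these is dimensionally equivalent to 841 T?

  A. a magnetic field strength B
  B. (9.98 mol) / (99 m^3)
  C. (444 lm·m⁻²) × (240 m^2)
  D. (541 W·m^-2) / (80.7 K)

Reference: T = Wb·m⁻² = kg·s⁻²·A⁻¹.
Each option:
  A. [magnetic field strength B] = kg·s⁻²·A⁻¹  ← same
  B. [mol] / [m³] = m⁻³·mol
  C. [m⁻²·cd] · [m²] = cd
  D. [kg·s⁻³] / [K] = kg·s⁻³·K⁻¹
Only A. matches kg·s⁻²·A⁻¹.

A.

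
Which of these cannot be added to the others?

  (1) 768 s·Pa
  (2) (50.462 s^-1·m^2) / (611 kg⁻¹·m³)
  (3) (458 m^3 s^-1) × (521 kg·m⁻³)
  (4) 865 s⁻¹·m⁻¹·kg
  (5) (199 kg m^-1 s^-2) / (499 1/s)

(3)

Dimensions:
  (1) Pa·s = N·m⁻²·s = kg·m⁻¹·s⁻¹
  (2) [m²·s⁻¹] / [kg⁻¹·m³] = kg·m⁻¹·s⁻¹
  (3) [m³·s⁻¹] · [kg·m⁻³] = kg·s⁻¹
  (4) kg·m⁻¹·s⁻¹
  (5) [kg·m⁻¹·s⁻²] / [s⁻¹] = kg·m⁻¹·s⁻¹
All reduce to kg·m⁻¹·s⁻¹ except (3), which is kg·s⁻¹.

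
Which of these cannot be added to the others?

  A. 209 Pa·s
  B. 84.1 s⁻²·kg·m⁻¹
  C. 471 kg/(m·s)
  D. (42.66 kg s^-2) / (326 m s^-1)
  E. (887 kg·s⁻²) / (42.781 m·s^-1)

B.

Work out the base dimensions of each:
  A. Pa·s = N·m⁻²·s = kg·m⁻¹·s⁻¹
  B. kg·m⁻¹·s⁻²
  C. kg·m⁻¹·s⁻¹
  D. [kg·s⁻²] / [m·s⁻¹] = kg·m⁻¹·s⁻¹
  E. [kg·s⁻²] / [m·s⁻¹] = kg·m⁻¹·s⁻¹
All reduce to kg·m⁻¹·s⁻¹ except B., which is kg·m⁻¹·s⁻².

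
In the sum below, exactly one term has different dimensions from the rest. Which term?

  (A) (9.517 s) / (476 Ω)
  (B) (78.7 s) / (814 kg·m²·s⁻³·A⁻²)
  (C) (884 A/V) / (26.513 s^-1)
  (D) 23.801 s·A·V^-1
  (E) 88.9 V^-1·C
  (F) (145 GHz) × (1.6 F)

(F)

In SI base units:
  (A) [s] / [kg·m²·s⁻³·A⁻²] = kg⁻¹·m⁻²·s⁴·A²
  (B) [s] / [kg·m²·s⁻³·A⁻²] = kg⁻¹·m⁻²·s⁴·A²
  (C) [kg⁻¹·m⁻²·s³·A²] / [s⁻¹] = kg⁻¹·m⁻²·s⁴·A²
  (D) A·s·V⁻¹ = A·s·(J·C⁻¹)⁻¹ = kg⁻¹·m⁻²·s⁴·A²
  (E) C·V⁻¹ = s·A·(J·C⁻¹)⁻¹ = kg⁻¹·m⁻²·s⁴·A²
  (F) [s⁻¹] · [kg⁻¹·m⁻²·s⁴·A²] = kg⁻¹·m⁻²·s³·A²
All reduce to kg⁻¹·m⁻²·s⁴·A² except (F), which is kg⁻¹·m⁻²·s³·A².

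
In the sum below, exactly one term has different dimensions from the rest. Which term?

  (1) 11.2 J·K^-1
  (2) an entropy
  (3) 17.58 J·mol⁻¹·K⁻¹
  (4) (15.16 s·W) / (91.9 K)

Reduce each to base SI dimensions:
  (1) J·K⁻¹ = N·m·K⁻¹ = kg·m²·s⁻²·K⁻¹
  (2) [entropy] = kg·m²·s⁻²·K⁻¹
  (3) J·mol⁻¹·K⁻¹ = N·m·mol⁻¹·K⁻¹ = kg·m²·s⁻²·K⁻¹·mol⁻¹
  (4) [kg·m²·s⁻²] / [K] = kg·m²·s⁻²·K⁻¹
All reduce to kg·m²·s⁻²·K⁻¹ except (3), which is kg·m²·s⁻²·K⁻¹·mol⁻¹.

(3)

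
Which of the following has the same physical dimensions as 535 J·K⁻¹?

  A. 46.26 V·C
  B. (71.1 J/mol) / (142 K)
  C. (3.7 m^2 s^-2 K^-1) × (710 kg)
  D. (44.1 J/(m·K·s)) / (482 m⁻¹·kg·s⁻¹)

Reference: J·K⁻¹ = N·m·K⁻¹ = kg·m²·s⁻²·K⁻¹.
Each option:
  A. C·V = s·A·J·C⁻¹ = kg·m²·s⁻²
  B. [kg·m²·s⁻²·mol⁻¹] / [K] = kg·m²·s⁻²·K⁻¹·mol⁻¹
  C. [m²·s⁻²·K⁻¹] · [kg] = kg·m²·s⁻²·K⁻¹  ← same
  D. [kg·m·s⁻³·K⁻¹] / [kg·m⁻¹·s⁻¹] = m²·s⁻²·K⁻¹
Only C. matches kg·m²·s⁻²·K⁻¹.

C.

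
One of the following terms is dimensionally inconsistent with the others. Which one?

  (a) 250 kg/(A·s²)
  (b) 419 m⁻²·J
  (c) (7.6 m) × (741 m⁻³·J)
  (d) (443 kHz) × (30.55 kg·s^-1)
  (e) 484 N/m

(a)

Dimensions:
  (a) kg·s⁻²·A⁻¹
  (b) J·m⁻² = N·m·m⁻² = kg·s⁻²
  (c) [m] · [kg·m⁻¹·s⁻²] = kg·s⁻²
  (d) [s⁻¹] · [kg·s⁻¹] = kg·s⁻²
  (e) N·m⁻¹ = kg·m·s⁻²·m⁻¹ = kg·s⁻²
All reduce to kg·s⁻² except (a), which is kg·s⁻²·A⁻¹.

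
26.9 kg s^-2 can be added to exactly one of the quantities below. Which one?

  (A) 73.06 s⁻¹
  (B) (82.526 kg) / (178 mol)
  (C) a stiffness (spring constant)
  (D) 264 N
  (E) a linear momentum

Reference: kg·s⁻².
Each option:
  (A) s⁻¹
  (B) [kg] / [mol] = kg·mol⁻¹
  (C) [stiffness (spring constant)] = kg·s⁻²  ← same
  (D) N = kg·m·s⁻²
  (E) [linear momentum] = kg·m·s⁻¹
Only (C) matches kg·s⁻².

(C)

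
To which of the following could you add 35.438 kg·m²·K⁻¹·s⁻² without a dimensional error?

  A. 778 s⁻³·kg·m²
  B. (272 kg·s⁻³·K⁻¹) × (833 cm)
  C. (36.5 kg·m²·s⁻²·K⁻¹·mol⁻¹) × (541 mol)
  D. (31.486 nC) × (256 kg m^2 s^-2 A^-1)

Reference: kg·m²·s⁻²·K⁻¹.
Each option:
  A. kg·m²·s⁻³
  B. [kg·s⁻³·K⁻¹] · [m] = kg·m·s⁻³·K⁻¹
  C. [kg·m²·s⁻²·K⁻¹·mol⁻¹] · [mol] = kg·m²·s⁻²·K⁻¹  ← same
  D. [s·A] · [kg·m²·s⁻²·A⁻¹] = kg·m²·s⁻¹
Only C. matches kg·m²·s⁻²·K⁻¹.

C.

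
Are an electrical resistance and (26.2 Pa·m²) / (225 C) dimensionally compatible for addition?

No

In SI base units:
  an electrical resistance:  [electrical resistance] = kg·m²·s⁻³·A⁻²
  (26.2 Pa·m²) / (225 C):  [kg·m·s⁻²] / [s·A] = kg·m·s⁻³·A⁻¹
kg·m²·s⁻³·A⁻² ≠ kg·m·s⁻³·A⁻¹, so they cannot be added.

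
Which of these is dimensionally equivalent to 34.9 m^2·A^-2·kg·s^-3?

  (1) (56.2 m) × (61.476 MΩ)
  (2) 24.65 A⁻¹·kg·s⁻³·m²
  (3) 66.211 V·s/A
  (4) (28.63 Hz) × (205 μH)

(4)

Reference: kg·m²·s⁻³·A⁻².
Each option:
  (1) [m] · [kg·m²·s⁻³·A⁻²] = kg·m³·s⁻³·A⁻²
  (2) kg·m²·s⁻³·A⁻¹
  (3) V·s·A⁻¹ = J·C⁻¹·s·A⁻¹ = kg·m²·s⁻²·A⁻²
  (4) [s⁻¹] · [kg·m²·s⁻²·A⁻²] = kg·m²·s⁻³·A⁻²  ← same
Only (4) matches kg·m²·s⁻³·A⁻².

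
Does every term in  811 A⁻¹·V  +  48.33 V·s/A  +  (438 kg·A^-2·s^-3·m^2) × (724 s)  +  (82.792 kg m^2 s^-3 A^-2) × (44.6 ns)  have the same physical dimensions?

No

Reduce each to base SI dimensions:
  811 A⁻¹·V:  V·A⁻¹ = J·C⁻¹·A⁻¹ = kg·m²·s⁻³·A⁻²
  48.33 V·s/A:  V·s·A⁻¹ = J·C⁻¹·s·A⁻¹ = kg·m²·s⁻²·A⁻²
  (438 kg·A^-2·s^-3·m^2) × (724 s):  [kg·m²·s⁻³·A⁻²] · [s] = kg·m²·s⁻²·A⁻²
  (82.792 kg m^2 s^-3 A^-2) × (44.6 ns):  [kg·m²·s⁻³·A⁻²] · [s] = kg·m²·s⁻²·A⁻²
The terms do not share a single dimension (kg·m²·s⁻²·A⁻² vs kg·m²·s⁻³·A⁻²).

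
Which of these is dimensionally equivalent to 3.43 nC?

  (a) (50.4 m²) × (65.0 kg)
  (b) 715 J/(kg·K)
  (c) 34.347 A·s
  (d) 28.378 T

(c)

Reference: C = s·A.
Each option:
  (a) [m²] · [kg] = kg·m²
  (b) J·kg⁻¹·K⁻¹ = N·m·kg⁻¹·K⁻¹ = m²·s⁻²·K⁻¹
  (c) A·s = s·A  ← same
  (d) T = Wb·m⁻² = kg·s⁻²·A⁻¹
Only (c) matches s·A.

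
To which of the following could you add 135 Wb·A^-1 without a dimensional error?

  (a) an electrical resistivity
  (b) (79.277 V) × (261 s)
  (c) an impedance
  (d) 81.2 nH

(d)

Reference: Wb·A⁻¹ = V·s·A⁻¹ = kg·m²·s⁻²·A⁻².
Each option:
  (a) [electrical resistivity] = kg·m³·s⁻³·A⁻²
  (b) [kg·m²·s⁻³·A⁻¹] · [s] = kg·m²·s⁻²·A⁻¹
  (c) [impedance] = kg·m²·s⁻³·A⁻²
  (d) H = V·s·A⁻¹ = kg·m²·s⁻²·A⁻²  ← same
Only (d) matches kg·m²·s⁻²·A⁻².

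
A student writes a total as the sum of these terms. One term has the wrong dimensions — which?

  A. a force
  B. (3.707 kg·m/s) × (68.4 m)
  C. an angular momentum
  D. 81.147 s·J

Reduce each to base SI dimensions:
  A. [force] = kg·m·s⁻²
  B. [kg·m·s⁻¹] · [m] = kg·m²·s⁻¹
  C. [angular momentum] = kg·m²·s⁻¹
  D. J·s = N·m·s = kg·m²·s⁻¹
All reduce to kg·m²·s⁻¹ except A., which is kg·m·s⁻².

A.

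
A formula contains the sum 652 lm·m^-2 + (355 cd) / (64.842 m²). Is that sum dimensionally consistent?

Expand each in SI base units:
  652 lm·m^-2:  lm·m⁻² = cd·m⁻² = m⁻²·cd
  (355 cd) / (64.842 m²):  [cd] / [m²] = m⁻²·cd
Both are m⁻²·cd, so they have the same dimensions and can be added.

Yes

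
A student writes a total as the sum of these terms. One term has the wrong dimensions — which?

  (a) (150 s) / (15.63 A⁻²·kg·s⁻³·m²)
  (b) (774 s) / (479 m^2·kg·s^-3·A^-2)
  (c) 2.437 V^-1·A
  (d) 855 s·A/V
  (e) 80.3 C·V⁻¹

Work out the base dimensions of each:
  (a) [s] / [kg·m²·s⁻³·A⁻²] = kg⁻¹·m⁻²·s⁴·A²
  (b) [s] / [kg·m²·s⁻³·A⁻²] = kg⁻¹·m⁻²·s⁴·A²
  (c) A·V⁻¹ = A·(J·C⁻¹)⁻¹ = kg⁻¹·m⁻²·s³·A²
  (d) A·s·V⁻¹ = A·s·(J·C⁻¹)⁻¹ = kg⁻¹·m⁻²·s⁴·A²
  (e) C·V⁻¹ = s·A·(J·C⁻¹)⁻¹ = kg⁻¹·m⁻²·s⁴·A²
All reduce to kg⁻¹·m⁻²·s⁴·A² except (c), which is kg⁻¹·m⁻²·s³·A².

(c)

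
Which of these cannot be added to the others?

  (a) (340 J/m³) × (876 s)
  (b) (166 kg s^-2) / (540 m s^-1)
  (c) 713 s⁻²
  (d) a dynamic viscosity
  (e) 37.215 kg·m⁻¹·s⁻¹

(c)

In SI base units:
  (a) [kg·m⁻¹·s⁻²] · [s] = kg·m⁻¹·s⁻¹
  (b) [kg·s⁻²] / [m·s⁻¹] = kg·m⁻¹·s⁻¹
  (c) s⁻²
  (d) [dynamic viscosity] = kg·m⁻¹·s⁻¹
  (e) kg·m⁻¹·s⁻¹
All reduce to kg·m⁻¹·s⁻¹ except (c), which is s⁻².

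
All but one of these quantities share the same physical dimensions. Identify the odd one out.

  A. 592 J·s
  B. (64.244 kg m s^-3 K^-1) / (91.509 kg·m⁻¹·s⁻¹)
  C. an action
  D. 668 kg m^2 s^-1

B.

Reduce each to base SI dimensions:
  A. J·s = N·m·s = kg·m²·s⁻¹
  B. [kg·m·s⁻³·K⁻¹] / [kg·m⁻¹·s⁻¹] = m²·s⁻²·K⁻¹
  C. [action] = kg·m²·s⁻¹
  D. kg·m²·s⁻¹
All reduce to kg·m²·s⁻¹ except B., which is m²·s⁻²·K⁻¹.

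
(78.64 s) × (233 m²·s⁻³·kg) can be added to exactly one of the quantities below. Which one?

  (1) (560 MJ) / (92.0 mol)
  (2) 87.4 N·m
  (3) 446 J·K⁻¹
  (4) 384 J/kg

Reference: [s] · [kg·m²·s⁻³] = kg·m²·s⁻².
Each option:
  (1) [kg·m²·s⁻²] / [mol] = kg·m²·s⁻²·mol⁻¹
  (2) N·m = kg·m·s⁻²·m = kg·m²·s⁻²  ← same
  (3) J·K⁻¹ = N·m·K⁻¹ = kg·m²·s⁻²·K⁻¹
  (4) J·kg⁻¹ = N·m·kg⁻¹ = m²·s⁻²
Only (2) matches kg·m²·s⁻².

(2)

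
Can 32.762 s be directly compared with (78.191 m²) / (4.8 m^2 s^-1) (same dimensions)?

Yes

In SI base units:
  32.762 s:  s
  (78.191 m²) / (4.8 m^2 s^-1):  [m²] / [m²·s⁻¹] = s
Both are s, so they have the same dimensions and can be added.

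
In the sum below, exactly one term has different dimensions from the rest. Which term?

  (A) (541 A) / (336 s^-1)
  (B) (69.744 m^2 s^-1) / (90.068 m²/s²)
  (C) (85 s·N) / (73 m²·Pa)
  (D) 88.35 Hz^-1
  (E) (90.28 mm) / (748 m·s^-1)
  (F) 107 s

(A)

In SI base units:
  (A) [A] / [s⁻¹] = s·A
  (B) [m²·s⁻¹] / [m²·s⁻²] = s
  (C) [kg·m·s⁻¹] / [kg·m·s⁻²] = s
  (D) Hz⁻¹ = (s⁻¹)⁻¹ = s
  (E) [m] / [m·s⁻¹] = s
  (F) s
All reduce to s except (A), which is s·A.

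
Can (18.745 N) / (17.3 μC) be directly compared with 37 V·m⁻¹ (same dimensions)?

Expand each in SI base units:
  (18.745 N) / (17.3 μC):  [kg·m·s⁻²] / [s·A] = kg·m·s⁻³·A⁻¹
  37 V·m⁻¹:  V·m⁻¹ = J·C⁻¹·m⁻¹ = kg·m·s⁻³·A⁻¹
Both are kg·m·s⁻³·A⁻¹, so they have the same dimensions and can be added.

Yes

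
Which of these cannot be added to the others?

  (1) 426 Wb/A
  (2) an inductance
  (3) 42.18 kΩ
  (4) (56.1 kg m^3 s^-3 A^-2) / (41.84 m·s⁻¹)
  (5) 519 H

(3)

Reduce each to base SI dimensions:
  (1) Wb·A⁻¹ = V·s·A⁻¹ = kg·m²·s⁻²·A⁻²
  (2) [inductance] = kg·m²·s⁻²·A⁻²
  (3) Ω = V·A⁻¹ = kg·m²·s⁻³·A⁻²
  (4) [kg·m³·s⁻³·A⁻²] / [m·s⁻¹] = kg·m²·s⁻²·A⁻²
  (5) H = V·s·A⁻¹ = kg·m²·s⁻²·A⁻²
All reduce to kg·m²·s⁻²·A⁻² except (3), which is kg·m²·s⁻³·A⁻².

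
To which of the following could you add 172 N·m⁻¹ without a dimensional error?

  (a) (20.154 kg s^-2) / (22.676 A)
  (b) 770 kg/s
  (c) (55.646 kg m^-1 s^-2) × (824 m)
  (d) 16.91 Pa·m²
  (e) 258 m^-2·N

Reference: N·m⁻¹ = kg·m·s⁻²·m⁻¹ = kg·s⁻².
Each option:
  (a) [kg·s⁻²] / [A] = kg·s⁻²·A⁻¹
  (b) kg·s⁻¹
  (c) [kg·m⁻¹·s⁻²] · [m] = kg·s⁻²  ← same
  (d) Pa·m² = N·m⁻²·m² = kg·m·s⁻²
  (e) N·m⁻² = kg·m·s⁻²·m⁻² = kg·m⁻¹·s⁻²
Only (c) matches kg·s⁻².

(c)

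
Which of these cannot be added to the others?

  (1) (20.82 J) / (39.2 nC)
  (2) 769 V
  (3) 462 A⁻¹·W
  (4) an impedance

(4)

Dimensions:
  (1) [kg·m²·s⁻²] / [s·A] = kg·m²·s⁻³·A⁻¹
  (2) V = J·C⁻¹ = kg·m²·s⁻³·A⁻¹
  (3) W·A⁻¹ = J·s⁻¹·A⁻¹ = kg·m²·s⁻³·A⁻¹
  (4) [impedance] = kg·m²·s⁻³·A⁻²
All reduce to kg·m²·s⁻³·A⁻¹ except (4), which is kg·m²·s⁻³·A⁻².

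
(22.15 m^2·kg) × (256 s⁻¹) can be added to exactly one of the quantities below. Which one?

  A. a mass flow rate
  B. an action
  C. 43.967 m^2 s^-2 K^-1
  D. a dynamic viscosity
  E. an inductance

B.

Reference: [kg·m²] · [s⁻¹] = kg·m²·s⁻¹.
Each option:
  A. [mass flow rate] = kg·s⁻¹
  B. [action] = kg·m²·s⁻¹  ← same
  C. m²·s⁻²·K⁻¹
  D. [dynamic viscosity] = kg·m⁻¹·s⁻¹
  E. [inductance] = kg·m²·s⁻²·A⁻²
Only B. matches kg·m²·s⁻¹.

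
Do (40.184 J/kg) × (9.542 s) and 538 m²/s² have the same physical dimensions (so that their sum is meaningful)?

Expand each in SI base units:
  (40.184 J/kg) × (9.542 s):  [m²·s⁻²] · [s] = m²·s⁻¹
  538 m²/s²:  m²·s⁻²
m²·s⁻¹ ≠ m²·s⁻², so they cannot be added.

No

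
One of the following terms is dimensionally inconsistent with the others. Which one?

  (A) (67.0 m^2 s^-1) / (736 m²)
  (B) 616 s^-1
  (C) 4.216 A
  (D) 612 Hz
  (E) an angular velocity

Reduce each to base SI dimensions:
  (A) [m²·s⁻¹] / [m²] = s⁻¹
  (B) s⁻¹
  (C) A
  (D) Hz = s⁻¹
  (E) [angular velocity] = s⁻¹
All reduce to s⁻¹ except (C), which is A.

(C)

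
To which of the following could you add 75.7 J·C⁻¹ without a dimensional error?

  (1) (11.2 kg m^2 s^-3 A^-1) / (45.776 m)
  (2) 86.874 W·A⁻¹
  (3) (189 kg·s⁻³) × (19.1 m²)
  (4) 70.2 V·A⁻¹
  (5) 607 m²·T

Reference: J·C⁻¹ = N·m·(s·A)⁻¹ = kg·m²·s⁻³·A⁻¹.
Each option:
  (1) [kg·m²·s⁻³·A⁻¹] / [m] = kg·m·s⁻³·A⁻¹
  (2) W·A⁻¹ = J·s⁻¹·A⁻¹ = kg·m²·s⁻³·A⁻¹  ← same
  (3) [kg·s⁻³] · [m²] = kg·m²·s⁻³
  (4) V·A⁻¹ = J·C⁻¹·A⁻¹ = kg·m²·s⁻³·A⁻²
  (5) T·m² = Wb·m⁻²·m² = kg·m²·s⁻²·A⁻¹
Only (2) matches kg·m²·s⁻³·A⁻¹.

(2)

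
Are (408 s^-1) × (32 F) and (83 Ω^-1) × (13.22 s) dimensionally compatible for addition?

No

Reduce each to base SI dimensions:
  (408 s^-1) × (32 F):  [s⁻¹] · [kg⁻¹·m⁻²·s⁴·A²] = kg⁻¹·m⁻²·s³·A²
  (83 Ω^-1) × (13.22 s):  [kg⁻¹·m⁻²·s³·A²] · [s] = kg⁻¹·m⁻²·s⁴·A²
kg⁻¹·m⁻²·s³·A² ≠ kg⁻¹·m⁻²·s⁴·A², so they cannot be added.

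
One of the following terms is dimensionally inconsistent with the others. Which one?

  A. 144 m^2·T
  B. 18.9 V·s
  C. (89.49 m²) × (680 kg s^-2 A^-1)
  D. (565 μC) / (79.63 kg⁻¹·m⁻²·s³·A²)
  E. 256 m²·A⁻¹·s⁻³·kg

E.

Dimensions:
  A. T·m² = Wb·m⁻²·m² = kg·m²·s⁻²·A⁻¹
  B. V·s = J·C⁻¹·s = kg·m²·s⁻²·A⁻¹
  C. [m²] · [kg·s⁻²·A⁻¹] = kg·m²·s⁻²·A⁻¹
  D. [s·A] / [kg⁻¹·m⁻²·s³·A²] = kg·m²·s⁻²·A⁻¹
  E. kg·m²·s⁻³·A⁻¹
All reduce to kg·m²·s⁻²·A⁻¹ except E., which is kg·m²·s⁻³·A⁻¹.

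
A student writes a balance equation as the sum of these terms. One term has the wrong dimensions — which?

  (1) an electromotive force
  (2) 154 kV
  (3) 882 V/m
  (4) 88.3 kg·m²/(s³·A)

Expand each in SI base units:
  (1) [electromotive force] = kg·m²·s⁻³·A⁻¹
  (2) V = J·C⁻¹ = kg·m²·s⁻³·A⁻¹
  (3) V·m⁻¹ = J·C⁻¹·m⁻¹ = kg·m·s⁻³·A⁻¹
  (4) kg·m²·s⁻³·A⁻¹
All reduce to kg·m²·s⁻³·A⁻¹ except (3), which is kg·m·s⁻³·A⁻¹.

(3)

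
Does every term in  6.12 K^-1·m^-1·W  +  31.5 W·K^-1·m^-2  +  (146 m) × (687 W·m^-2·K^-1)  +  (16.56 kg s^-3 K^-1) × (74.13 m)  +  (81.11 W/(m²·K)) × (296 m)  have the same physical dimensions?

No

Reduce each to base SI dimensions:
  6.12 K^-1·m^-1·W:  W·m⁻¹·K⁻¹ = J·s⁻¹·m⁻¹·K⁻¹ = kg·m·s⁻³·K⁻¹
  31.5 W·K^-1·m^-2:  W·m⁻²·K⁻¹ = J·s⁻¹·m⁻²·K⁻¹ = kg·s⁻³·K⁻¹
  (146 m) × (687 W·m^-2·K^-1):  [m] · [kg·s⁻³·K⁻¹] = kg·m·s⁻³·K⁻¹
  (16.56 kg s^-3 K^-1) × (74.13 m):  [kg·s⁻³·K⁻¹] · [m] = kg·m·s⁻³·K⁻¹
  (81.11 W/(m²·K)) × (296 m):  [kg·s⁻³·K⁻¹] · [m] = kg·m·s⁻³·K⁻¹
The terms do not share a single dimension (kg·m·s⁻³·K⁻¹ vs kg·s⁻³·K⁻¹).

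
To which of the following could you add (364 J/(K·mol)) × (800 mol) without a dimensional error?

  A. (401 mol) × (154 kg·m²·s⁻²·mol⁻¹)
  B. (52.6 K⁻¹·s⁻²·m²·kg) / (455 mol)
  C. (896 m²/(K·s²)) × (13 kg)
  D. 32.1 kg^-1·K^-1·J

C.

Reference: [kg·m²·s⁻²·K⁻¹·mol⁻¹] · [mol] = kg·m²·s⁻²·K⁻¹.
Each option:
  A. [mol] · [kg·m²·s⁻²·mol⁻¹] = kg·m²·s⁻²
  B. [kg·m²·s⁻²·K⁻¹] / [mol] = kg·m²·s⁻²·K⁻¹·mol⁻¹
  C. [m²·s⁻²·K⁻¹] · [kg] = kg·m²·s⁻²·K⁻¹  ← same
  D. J·kg⁻¹·K⁻¹ = N·m·kg⁻¹·K⁻¹ = m²·s⁻²·K⁻¹
Only C. matches kg·m²·s⁻²·K⁻¹.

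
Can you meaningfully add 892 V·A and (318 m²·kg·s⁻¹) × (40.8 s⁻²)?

In SI base units:
  892 V·A:  V·A = J·C⁻¹·A = kg·m²·s⁻³
  (318 m²·kg·s⁻¹) × (40.8 s⁻²):  [kg·m²·s⁻¹] · [s⁻²] = kg·m²·s⁻³
Both are kg·m²·s⁻³, so they have the same dimensions and can be added.

Yes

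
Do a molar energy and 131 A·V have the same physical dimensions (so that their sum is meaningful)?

No

Expand each in SI base units:
  a molar energy:  [molar energy] = kg·m²·s⁻²·mol⁻¹
  131 A·V:  V·A = J·C⁻¹·A = kg·m²·s⁻³
kg·m²·s⁻²·mol⁻¹ ≠ kg·m²·s⁻³, so they cannot be added.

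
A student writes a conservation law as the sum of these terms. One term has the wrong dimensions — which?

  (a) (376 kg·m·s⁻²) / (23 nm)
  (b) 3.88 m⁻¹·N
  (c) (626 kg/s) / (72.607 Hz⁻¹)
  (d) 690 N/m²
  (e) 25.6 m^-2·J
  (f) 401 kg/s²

(d)

Work out the base dimensions of each:
  (a) [kg·m·s⁻²] / [m] = kg·s⁻²
  (b) N·m⁻¹ = kg·m·s⁻²·m⁻¹ = kg·s⁻²
  (c) [kg·s⁻¹] / [s] = kg·s⁻²
  (d) N·m⁻² = kg·m·s⁻²·m⁻² = kg·m⁻¹·s⁻²
  (e) J·m⁻² = N·m·m⁻² = kg·s⁻²
  (f) kg·s⁻²
All reduce to kg·s⁻² except (d), which is kg·m⁻¹·s⁻².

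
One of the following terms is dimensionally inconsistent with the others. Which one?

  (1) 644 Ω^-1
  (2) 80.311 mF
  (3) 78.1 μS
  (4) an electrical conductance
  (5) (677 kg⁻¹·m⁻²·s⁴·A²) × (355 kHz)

In SI base units:
  (1) Ω⁻¹ = (V·A⁻¹)⁻¹ = kg⁻¹·m⁻²·s³·A²
  (2) F = C·V⁻¹ = kg⁻¹·m⁻²·s⁴·A²
  (3) S = Ω⁻¹ = kg⁻¹·m⁻²·s³·A²
  (4) [electrical conductance] = kg⁻¹·m⁻²·s³·A²
  (5) [kg⁻¹·m⁻²·s⁴·A²] · [s⁻¹] = kg⁻¹·m⁻²·s³·A²
All reduce to kg⁻¹·m⁻²·s³·A² except (2), which is kg⁻¹·m⁻²·s⁴·A².

(2)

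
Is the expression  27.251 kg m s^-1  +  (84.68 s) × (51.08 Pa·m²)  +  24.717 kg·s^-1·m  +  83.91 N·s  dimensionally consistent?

In SI base units:
  27.251 kg m s^-1:  kg·m·s⁻¹
  (84.68 s) × (51.08 Pa·m²):  [s] · [kg·m·s⁻²] = kg·m·s⁻¹
  24.717 kg·s^-1·m:  kg·m·s⁻¹
  83.91 N·s:  N·s = kg·m·s⁻²·s = kg·m·s⁻¹
Every term reduces to kg·m·s⁻¹.

Yes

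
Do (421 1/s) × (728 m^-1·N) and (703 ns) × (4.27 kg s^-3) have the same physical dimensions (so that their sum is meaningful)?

No

Reduce each to base SI dimensions:
  (421 1/s) × (728 m^-1·N):  [s⁻¹] · [kg·s⁻²] = kg·s⁻³
  (703 ns) × (4.27 kg s^-3):  [s] · [kg·s⁻³] = kg·s⁻²
kg·s⁻³ ≠ kg·s⁻², so they cannot be added.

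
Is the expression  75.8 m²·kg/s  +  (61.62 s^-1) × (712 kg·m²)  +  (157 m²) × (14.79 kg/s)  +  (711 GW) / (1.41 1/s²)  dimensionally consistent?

Yes

In SI base units:
  75.8 m²·kg/s:  kg·m²·s⁻¹
  (61.62 s^-1) × (712 kg·m²):  [s⁻¹] · [kg·m²] = kg·m²·s⁻¹
  (157 m²) × (14.79 kg/s):  [m²] · [kg·s⁻¹] = kg·m²·s⁻¹
  (711 GW) / (1.41 1/s²):  [kg·m²·s⁻³] / [s⁻²] = kg·m²·s⁻¹
Every term reduces to kg·m²·s⁻¹.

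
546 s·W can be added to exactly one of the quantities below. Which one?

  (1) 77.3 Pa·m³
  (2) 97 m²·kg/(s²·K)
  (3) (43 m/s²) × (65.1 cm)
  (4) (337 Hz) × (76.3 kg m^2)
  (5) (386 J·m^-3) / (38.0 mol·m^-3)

Reference: W·s = J·s⁻¹·s = kg·m²·s⁻².
Each option:
  (1) Pa·m³ = N·m⁻²·m³ = kg·m²·s⁻²  ← same
  (2) kg·m²·s⁻²·K⁻¹
  (3) [m·s⁻²] · [m] = m²·s⁻²
  (4) [s⁻¹] · [kg·m²] = kg·m²·s⁻¹
  (5) [kg·m⁻¹·s⁻²] / [m⁻³·mol] = kg·m²·s⁻²·mol⁻¹
Only (1) matches kg·m²·s⁻².

(1)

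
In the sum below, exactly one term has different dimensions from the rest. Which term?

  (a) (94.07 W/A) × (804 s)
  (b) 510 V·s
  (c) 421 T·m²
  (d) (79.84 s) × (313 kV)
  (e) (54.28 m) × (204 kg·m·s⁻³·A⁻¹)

(e)

Work out the base dimensions of each:
  (a) [kg·m²·s⁻³·A⁻¹] · [s] = kg·m²·s⁻²·A⁻¹
  (b) V·s = J·C⁻¹·s = kg·m²·s⁻²·A⁻¹
  (c) T·m² = Wb·m⁻²·m² = kg·m²·s⁻²·A⁻¹
  (d) [s] · [kg·m²·s⁻³·A⁻¹] = kg·m²·s⁻²·A⁻¹
  (e) [m] · [kg·m·s⁻³·A⁻¹] = kg·m²·s⁻³·A⁻¹
All reduce to kg·m²·s⁻²·A⁻¹ except (e), which is kg·m²·s⁻³·A⁻¹.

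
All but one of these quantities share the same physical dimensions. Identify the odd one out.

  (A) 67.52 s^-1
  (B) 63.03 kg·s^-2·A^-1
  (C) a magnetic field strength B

(A)

Reduce each to base SI dimensions:
  (A) s⁻¹
  (B) kg·s⁻²·A⁻¹
  (C) [magnetic field strength B] = kg·s⁻²·A⁻¹
All reduce to kg·s⁻²·A⁻¹ except (A), which is s⁻¹.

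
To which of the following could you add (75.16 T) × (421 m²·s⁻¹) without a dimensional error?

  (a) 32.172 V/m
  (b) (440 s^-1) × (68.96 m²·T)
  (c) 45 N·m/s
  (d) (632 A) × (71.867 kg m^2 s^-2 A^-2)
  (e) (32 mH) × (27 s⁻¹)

Reference: [kg·s⁻²·A⁻¹] · [m²·s⁻¹] = kg·m²·s⁻³·A⁻¹.
Each option:
  (a) V·m⁻¹ = J·C⁻¹·m⁻¹ = kg·m·s⁻³·A⁻¹
  (b) [s⁻¹] · [kg·m²·s⁻²·A⁻¹] = kg·m²·s⁻³·A⁻¹  ← same
  (c) N·m·s⁻¹ = kg·m·s⁻²·m·s⁻¹ = kg·m²·s⁻³
  (d) [A] · [kg·m²·s⁻²·A⁻²] = kg·m²·s⁻²·A⁻¹
  (e) [kg·m²·s⁻²·A⁻²] · [s⁻¹] = kg·m²·s⁻³·A⁻²
Only (b) matches kg·m²·s⁻³·A⁻¹.

(b)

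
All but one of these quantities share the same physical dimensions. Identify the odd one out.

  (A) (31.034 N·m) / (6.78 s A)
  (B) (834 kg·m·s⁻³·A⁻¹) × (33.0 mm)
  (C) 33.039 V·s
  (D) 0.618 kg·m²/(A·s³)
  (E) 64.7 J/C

(C)

Dimensions:
  (A) [kg·m²·s⁻²] / [s·A] = kg·m²·s⁻³·A⁻¹
  (B) [kg·m·s⁻³·A⁻¹] · [m] = kg·m²·s⁻³·A⁻¹
  (C) V·s = J·C⁻¹·s = kg·m²·s⁻²·A⁻¹
  (D) kg·m²·s⁻³·A⁻¹
  (E) J·C⁻¹ = N·m·(s·A)⁻¹ = kg·m²·s⁻³·A⁻¹
All reduce to kg·m²·s⁻³·A⁻¹ except (C), which is kg·m²·s⁻²·A⁻¹.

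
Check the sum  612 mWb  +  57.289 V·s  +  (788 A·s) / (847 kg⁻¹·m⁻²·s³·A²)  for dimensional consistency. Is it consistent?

Dimensions:
  612 mWb:  Wb = V·s = kg·m²·s⁻²·A⁻¹
  57.289 V·s:  V·s = J·C⁻¹·s = kg·m²·s⁻²·A⁻¹
  (788 A·s) / (847 kg⁻¹·m⁻²·s³·A²):  [s·A] / [kg⁻¹·m⁻²·s³·A²] = kg·m²·s⁻²·A⁻¹
Every term reduces to kg·m²·s⁻²·A⁻¹.

Yes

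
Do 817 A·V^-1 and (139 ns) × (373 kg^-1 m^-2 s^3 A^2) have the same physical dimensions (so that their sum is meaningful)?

Work out the base dimensions of each:
  817 A·V^-1:  A·V⁻¹ = A·(J·C⁻¹)⁻¹ = kg⁻¹·m⁻²·s³·A²
  (139 ns) × (373 kg^-1 m^-2 s^3 A^2):  [s] · [kg⁻¹·m⁻²·s³·A²] = kg⁻¹·m⁻²·s⁴·A²
kg⁻¹·m⁻²·s³·A² ≠ kg⁻¹·m⁻²·s⁴·A², so they cannot be added.

No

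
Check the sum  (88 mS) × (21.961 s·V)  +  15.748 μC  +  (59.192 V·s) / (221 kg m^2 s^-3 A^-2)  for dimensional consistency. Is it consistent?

Yes

Dimensions:
  (88 mS) × (21.961 s·V):  [kg⁻¹·m⁻²·s³·A²] · [kg·m²·s⁻²·A⁻¹] = s·A
  15.748 μC:  C = s·A
  (59.192 V·s) / (221 kg m^2 s^-3 A^-2):  [kg·m²·s⁻²·A⁻¹] / [kg·m²·s⁻³·A⁻²] = s·A
Every term reduces to s·A.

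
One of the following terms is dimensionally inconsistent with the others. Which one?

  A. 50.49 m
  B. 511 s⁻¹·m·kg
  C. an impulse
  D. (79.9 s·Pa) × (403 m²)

A.

Dimensions:
  A. m
  B. kg·m·s⁻¹
  C. [impulse] = kg·m·s⁻¹
  D. [kg·m⁻¹·s⁻¹] · [m²] = kg·m·s⁻¹
All reduce to kg·m·s⁻¹ except A., which is m.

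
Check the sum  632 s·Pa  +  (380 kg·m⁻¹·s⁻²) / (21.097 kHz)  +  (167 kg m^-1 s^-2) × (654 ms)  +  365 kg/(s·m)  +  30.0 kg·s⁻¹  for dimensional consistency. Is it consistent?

In SI base units:
  632 s·Pa:  Pa·s = N·m⁻²·s = kg·m⁻¹·s⁻¹
  (380 kg·m⁻¹·s⁻²) / (21.097 kHz):  [kg·m⁻¹·s⁻²] / [s⁻¹] = kg·m⁻¹·s⁻¹
  (167 kg m^-1 s^-2) × (654 ms):  [kg·m⁻¹·s⁻²] · [s] = kg·m⁻¹·s⁻¹
  365 kg/(s·m):  kg·m⁻¹·s⁻¹
  30.0 kg·s⁻¹:  kg·s⁻¹
The terms do not share a single dimension (kg·m⁻¹·s⁻¹ vs kg·s⁻¹).

No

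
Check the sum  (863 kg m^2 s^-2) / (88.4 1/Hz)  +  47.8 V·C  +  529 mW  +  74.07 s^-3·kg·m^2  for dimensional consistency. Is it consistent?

No

Reduce each to base SI dimensions:
  (863 kg m^2 s^-2) / (88.4 1/Hz):  [kg·m²·s⁻²] / [s] = kg·m²·s⁻³
  47.8 V·C:  C·V = s·A·J·C⁻¹ = kg·m²·s⁻²
  529 mW:  W = J·s⁻¹ = kg·m²·s⁻³
  74.07 s^-3·kg·m^2:  kg·m²·s⁻³
The terms do not share a single dimension (kg·m²·s⁻² vs kg·m²·s⁻³).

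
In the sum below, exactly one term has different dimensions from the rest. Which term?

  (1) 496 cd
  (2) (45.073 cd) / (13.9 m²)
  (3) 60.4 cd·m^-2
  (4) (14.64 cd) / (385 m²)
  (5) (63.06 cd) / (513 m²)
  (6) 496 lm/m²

(1)

Dimensions:
  (1) cd
  (2) [cd] / [m²] = m⁻²·cd
  (3) cd·m⁻² = m⁻²·cd
  (4) [cd] / [m²] = m⁻²·cd
  (5) [cd] / [m²] = m⁻²·cd
  (6) lm·m⁻² = cd·m⁻² = m⁻²·cd
All reduce to m⁻²·cd except (1), which is cd.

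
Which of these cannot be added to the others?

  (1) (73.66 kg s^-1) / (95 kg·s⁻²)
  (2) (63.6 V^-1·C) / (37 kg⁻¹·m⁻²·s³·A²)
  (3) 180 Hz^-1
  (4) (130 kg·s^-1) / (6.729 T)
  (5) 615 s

(4)

Dimensions:
  (1) [kg·s⁻¹] / [kg·s⁻²] = s
  (2) [kg⁻¹·m⁻²·s⁴·A²] / [kg⁻¹·m⁻²·s³·A²] = s
  (3) Hz⁻¹ = (s⁻¹)⁻¹ = s
  (4) [kg·s⁻¹] / [kg·s⁻²·A⁻¹] = s·A
  (5) s
All reduce to s except (4), which is s·A.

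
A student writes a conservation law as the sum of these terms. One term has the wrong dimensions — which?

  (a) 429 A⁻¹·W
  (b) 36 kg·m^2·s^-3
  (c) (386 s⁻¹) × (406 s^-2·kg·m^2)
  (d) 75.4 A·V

(a)

Work out the base dimensions of each:
  (a) W·A⁻¹ = J·s⁻¹·A⁻¹ = kg·m²·s⁻³·A⁻¹
  (b) kg·m²·s⁻³
  (c) [s⁻¹] · [kg·m²·s⁻²] = kg·m²·s⁻³
  (d) V·A = J·C⁻¹·A = kg·m²·s⁻³
All reduce to kg·m²·s⁻³ except (a), which is kg·m²·s⁻³·A⁻¹.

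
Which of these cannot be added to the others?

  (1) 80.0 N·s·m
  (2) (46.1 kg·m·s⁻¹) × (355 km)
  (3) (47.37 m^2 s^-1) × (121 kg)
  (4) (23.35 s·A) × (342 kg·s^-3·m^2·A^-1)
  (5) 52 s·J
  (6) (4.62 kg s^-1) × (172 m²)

(4)

Reduce each to base SI dimensions:
  (1) N·m·s = kg·m·s⁻²·m·s = kg·m²·s⁻¹
  (2) [kg·m·s⁻¹] · [m] = kg·m²·s⁻¹
  (3) [m²·s⁻¹] · [kg] = kg·m²·s⁻¹
  (4) [s·A] · [kg·m²·s⁻³·A⁻¹] = kg·m²·s⁻²
  (5) J·s = N·m·s = kg·m²·s⁻¹
  (6) [kg·s⁻¹] · [m²] = kg·m²·s⁻¹
All reduce to kg·m²·s⁻¹ except (4), which is kg·m²·s⁻².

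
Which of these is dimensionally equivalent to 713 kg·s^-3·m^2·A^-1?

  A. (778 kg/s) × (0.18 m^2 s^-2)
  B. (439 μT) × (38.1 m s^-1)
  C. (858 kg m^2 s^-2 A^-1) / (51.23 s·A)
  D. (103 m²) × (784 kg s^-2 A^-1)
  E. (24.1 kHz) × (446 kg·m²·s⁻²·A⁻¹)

Reference: kg·m²·s⁻³·A⁻¹.
Each option:
  A. [kg·s⁻¹] · [m²·s⁻²] = kg·m²·s⁻³
  B. [kg·s⁻²·A⁻¹] · [m·s⁻¹] = kg·m·s⁻³·A⁻¹
  C. [kg·m²·s⁻²·A⁻¹] / [s·A] = kg·m²·s⁻³·A⁻²
  D. [m²] · [kg·s⁻²·A⁻¹] = kg·m²·s⁻²·A⁻¹
  E. [s⁻¹] · [kg·m²·s⁻²·A⁻¹] = kg·m²·s⁻³·A⁻¹  ← same
Only E. matches kg·m²·s⁻³·A⁻¹.

E.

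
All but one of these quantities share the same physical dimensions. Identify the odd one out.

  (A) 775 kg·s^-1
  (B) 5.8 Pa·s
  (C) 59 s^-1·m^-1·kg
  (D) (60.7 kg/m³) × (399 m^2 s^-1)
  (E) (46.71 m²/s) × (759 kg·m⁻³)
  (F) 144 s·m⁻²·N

(A)

Reduce each to base SI dimensions:
  (A) kg·s⁻¹
  (B) Pa·s = N·m⁻²·s = kg·m⁻¹·s⁻¹
  (C) kg·m⁻¹·s⁻¹
  (D) [kg·m⁻³] · [m²·s⁻¹] = kg·m⁻¹·s⁻¹
  (E) [m²·s⁻¹] · [kg·m⁻³] = kg·m⁻¹·s⁻¹
  (F) N·s·m⁻² = kg·m·s⁻²·s·m⁻² = kg·m⁻¹·s⁻¹
All reduce to kg·m⁻¹·s⁻¹ except (A), which is kg·s⁻¹.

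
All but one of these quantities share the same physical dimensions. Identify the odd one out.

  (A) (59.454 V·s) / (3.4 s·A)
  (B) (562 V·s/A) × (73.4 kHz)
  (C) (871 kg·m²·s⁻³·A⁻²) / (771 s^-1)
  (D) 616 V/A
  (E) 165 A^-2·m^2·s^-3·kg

(C)

Expand each in SI base units:
  (A) [kg·m²·s⁻²·A⁻¹] / [s·A] = kg·m²·s⁻³·A⁻²
  (B) [kg·m²·s⁻²·A⁻²] · [s⁻¹] = kg·m²·s⁻³·A⁻²
  (C) [kg·m²·s⁻³·A⁻²] / [s⁻¹] = kg·m²·s⁻²·A⁻²
  (D) V·A⁻¹ = J·C⁻¹·A⁻¹ = kg·m²·s⁻³·A⁻²
  (E) kg·m²·s⁻³·A⁻²
All reduce to kg·m²·s⁻³·A⁻² except (C), which is kg·m²·s⁻²·A⁻².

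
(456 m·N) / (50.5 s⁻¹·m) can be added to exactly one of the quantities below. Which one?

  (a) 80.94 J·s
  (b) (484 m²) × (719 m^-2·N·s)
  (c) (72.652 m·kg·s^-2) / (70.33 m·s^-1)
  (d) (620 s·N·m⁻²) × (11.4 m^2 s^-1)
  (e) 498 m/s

(b)

Reference: [kg·m²·s⁻²] / [m·s⁻¹] = kg·m·s⁻¹.
Each option:
  (a) J·s = N·m·s = kg·m²·s⁻¹
  (b) [m²] · [kg·m⁻¹·s⁻¹] = kg·m·s⁻¹  ← same
  (c) [kg·m·s⁻²] / [m·s⁻¹] = kg·s⁻¹
  (d) [kg·m⁻¹·s⁻¹] · [m²·s⁻¹] = kg·m·s⁻²
  (e) m·s⁻¹
Only (b) matches kg·m·s⁻¹.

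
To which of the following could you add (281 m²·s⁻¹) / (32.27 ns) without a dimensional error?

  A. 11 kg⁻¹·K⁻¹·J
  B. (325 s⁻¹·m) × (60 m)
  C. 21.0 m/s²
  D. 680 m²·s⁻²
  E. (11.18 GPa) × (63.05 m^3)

Reference: [m²·s⁻¹] / [s] = m²·s⁻².
Each option:
  A. J·kg⁻¹·K⁻¹ = N·m·kg⁻¹·K⁻¹ = m²·s⁻²·K⁻¹
  B. [m·s⁻¹] · [m] = m²·s⁻¹
  C. m·s⁻²
  D. m²·s⁻²  ← same
  E. [kg·m⁻¹·s⁻²] · [m³] = kg·m²·s⁻²
Only D. matches m²·s⁻².

D.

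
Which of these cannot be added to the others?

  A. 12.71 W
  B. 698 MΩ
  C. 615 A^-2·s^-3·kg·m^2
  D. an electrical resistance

A.

Dimensions:
  A. W = J·s⁻¹ = kg·m²·s⁻³
  B. Ω = V·A⁻¹ = kg·m²·s⁻³·A⁻²
  C. kg·m²·s⁻³·A⁻²
  D. [electrical resistance] = kg·m²·s⁻³·A⁻²
All reduce to kg·m²·s⁻³·A⁻² except A., which is kg·m²·s⁻³.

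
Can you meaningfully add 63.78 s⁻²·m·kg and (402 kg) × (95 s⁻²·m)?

Yes

Reduce each to base SI dimensions:
  63.78 s⁻²·m·kg:  kg·m·s⁻²
  (402 kg) × (95 s⁻²·m):  [kg] · [m·s⁻²] = kg·m·s⁻²
Both are kg·m·s⁻², so they have the same dimensions and can be added.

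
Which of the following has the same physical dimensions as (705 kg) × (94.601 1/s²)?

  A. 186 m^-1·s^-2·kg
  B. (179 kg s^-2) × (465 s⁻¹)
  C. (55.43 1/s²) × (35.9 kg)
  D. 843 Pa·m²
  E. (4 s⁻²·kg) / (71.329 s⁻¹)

C.

Reference: [kg] · [s⁻²] = kg·s⁻².
Each option:
  A. kg·m⁻¹·s⁻²
  B. [kg·s⁻²] · [s⁻¹] = kg·s⁻³
  C. [s⁻²] · [kg] = kg·s⁻²  ← same
  D. Pa·m² = N·m⁻²·m² = kg·m·s⁻²
  E. [kg·s⁻²] / [s⁻¹] = kg·s⁻¹
Only C. matches kg·s⁻².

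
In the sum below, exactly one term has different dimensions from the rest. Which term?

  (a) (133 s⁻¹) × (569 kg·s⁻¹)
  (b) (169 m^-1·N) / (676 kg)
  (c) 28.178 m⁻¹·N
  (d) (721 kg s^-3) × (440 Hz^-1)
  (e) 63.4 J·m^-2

Reduce each to base SI dimensions:
  (a) [s⁻¹] · [kg·s⁻¹] = kg·s⁻²
  (b) [kg·s⁻²] / [kg] = s⁻²
  (c) N·m⁻¹ = kg·m·s⁻²·m⁻¹ = kg·s⁻²
  (d) [kg·s⁻³] · [s] = kg·s⁻²
  (e) J·m⁻² = N·m·m⁻² = kg·s⁻²
All reduce to kg·s⁻² except (b), which is s⁻².

(b)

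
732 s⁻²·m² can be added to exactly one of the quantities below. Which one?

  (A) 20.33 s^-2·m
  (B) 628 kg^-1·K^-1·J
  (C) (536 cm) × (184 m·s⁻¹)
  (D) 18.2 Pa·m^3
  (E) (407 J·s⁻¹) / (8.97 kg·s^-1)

Reference: m²·s⁻².
Each option:
  (A) m·s⁻²
  (B) J·kg⁻¹·K⁻¹ = N·m·kg⁻¹·K⁻¹ = m²·s⁻²·K⁻¹
  (C) [m] · [m·s⁻¹] = m²·s⁻¹
  (D) Pa·m³ = N·m⁻²·m³ = kg·m²·s⁻²
  (E) [kg·m²·s⁻³] / [kg·s⁻¹] = m²·s⁻²  ← same
Only (E) matches m²·s⁻².

(E)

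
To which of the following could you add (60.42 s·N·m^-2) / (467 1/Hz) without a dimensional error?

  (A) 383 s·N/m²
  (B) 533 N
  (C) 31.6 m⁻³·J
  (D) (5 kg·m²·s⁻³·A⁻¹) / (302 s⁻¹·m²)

(C)

Reference: [kg·m⁻¹·s⁻¹] / [s] = kg·m⁻¹·s⁻².
Each option:
  (A) N·s·m⁻² = kg·m·s⁻²·s·m⁻² = kg·m⁻¹·s⁻¹
  (B) N = kg·m·s⁻²
  (C) J·m⁻³ = N·m·m⁻³ = kg·m⁻¹·s⁻²  ← same
  (D) [kg·m²·s⁻³·A⁻¹] / [m²·s⁻¹] = kg·s⁻²·A⁻¹
Only (C) matches kg·m⁻¹·s⁻².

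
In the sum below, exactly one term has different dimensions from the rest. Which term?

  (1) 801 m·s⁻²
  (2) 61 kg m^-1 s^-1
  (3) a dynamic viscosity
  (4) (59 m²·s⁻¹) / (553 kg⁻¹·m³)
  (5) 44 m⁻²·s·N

Reduce each to base SI dimensions:
  (1) m·s⁻²
  (2) kg·m⁻¹·s⁻¹
  (3) [dynamic viscosity] = kg·m⁻¹·s⁻¹
  (4) [m²·s⁻¹] / [kg⁻¹·m³] = kg·m⁻¹·s⁻¹
  (5) N·s·m⁻² = kg·m·s⁻²·s·m⁻² = kg·m⁻¹·s⁻¹
All reduce to kg·m⁻¹·s⁻¹ except (1), which is m·s⁻².

(1)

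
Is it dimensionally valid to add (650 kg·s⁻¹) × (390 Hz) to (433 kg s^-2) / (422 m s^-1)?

Reduce each to base SI dimensions:
  (650 kg·s⁻¹) × (390 Hz):  [kg·s⁻¹] · [s⁻¹] = kg·s⁻²
  (433 kg s^-2) / (422 m s^-1):  [kg·s⁻²] / [m·s⁻¹] = kg·m⁻¹·s⁻¹
kg·s⁻² ≠ kg·m⁻¹·s⁻¹, so they cannot be added.

No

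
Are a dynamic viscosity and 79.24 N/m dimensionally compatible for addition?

No

Expand each in SI base units:
  a dynamic viscosity:  [dynamic viscosity] = kg·m⁻¹·s⁻¹
  79.24 N/m:  N·m⁻¹ = kg·m·s⁻²·m⁻¹ = kg·s⁻²
kg·m⁻¹·s⁻¹ ≠ kg·s⁻², so they cannot be added.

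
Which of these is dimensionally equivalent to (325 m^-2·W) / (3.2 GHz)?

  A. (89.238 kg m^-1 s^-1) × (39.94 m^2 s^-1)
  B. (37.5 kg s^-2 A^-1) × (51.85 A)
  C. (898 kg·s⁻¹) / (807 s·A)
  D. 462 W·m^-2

Reference: [kg·s⁻³] / [s⁻¹] = kg·s⁻².
Each option:
  A. [kg·m⁻¹·s⁻¹] · [m²·s⁻¹] = kg·m·s⁻²
  B. [kg·s⁻²·A⁻¹] · [A] = kg·s⁻²  ← same
  C. [kg·s⁻¹] / [s·A] = kg·s⁻²·A⁻¹
  D. W·m⁻² = J·s⁻¹·m⁻² = kg·s⁻³
Only B. matches kg·s⁻².

B.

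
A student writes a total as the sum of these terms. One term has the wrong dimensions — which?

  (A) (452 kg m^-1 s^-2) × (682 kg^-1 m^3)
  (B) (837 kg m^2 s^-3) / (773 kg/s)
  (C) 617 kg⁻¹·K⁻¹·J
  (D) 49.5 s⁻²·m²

(C)

In SI base units:
  (A) [kg·m⁻¹·s⁻²] · [kg⁻¹·m³] = m²·s⁻²
  (B) [kg·m²·s⁻³] / [kg·s⁻¹] = m²·s⁻²
  (C) J·kg⁻¹·K⁻¹ = N·m·kg⁻¹·K⁻¹ = m²·s⁻²·K⁻¹
  (D) m²·s⁻²
All reduce to m²·s⁻² except (C), which is m²·s⁻²·K⁻¹.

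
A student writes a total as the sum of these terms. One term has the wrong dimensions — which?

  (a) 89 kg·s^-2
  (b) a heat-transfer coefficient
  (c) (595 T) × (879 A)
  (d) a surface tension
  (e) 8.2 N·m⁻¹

Work out the base dimensions of each:
  (a) kg·s⁻²
  (b) [heat-transfer coefficient] = kg·s⁻³·K⁻¹
  (c) [kg·s⁻²·A⁻¹] · [A] = kg·s⁻²
  (d) [surface tension] = kg·s⁻²
  (e) N·m⁻¹ = kg·m·s⁻²·m⁻¹ = kg·s⁻²
All reduce to kg·s⁻² except (b), which is kg·s⁻³·K⁻¹.

(b)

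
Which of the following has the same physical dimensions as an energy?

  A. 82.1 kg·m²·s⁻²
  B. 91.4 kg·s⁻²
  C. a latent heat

Reference: [energy] = kg·m²·s⁻².
Each option:
  A. kg·m²·s⁻²  ← same
  B. kg·s⁻²
  C. [latent heat] = m²·s⁻²
Only A. matches kg·m²·s⁻².

A.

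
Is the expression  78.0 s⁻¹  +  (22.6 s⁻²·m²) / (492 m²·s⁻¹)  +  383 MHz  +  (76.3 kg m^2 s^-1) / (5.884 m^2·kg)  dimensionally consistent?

Work out the base dimensions of each:
  78.0 s⁻¹:  s⁻¹
  (22.6 s⁻²·m²) / (492 m²·s⁻¹):  [m²·s⁻²] / [m²·s⁻¹] = s⁻¹
  383 MHz:  Hz = s⁻¹
  (76.3 kg m^2 s^-1) / (5.884 m^2·kg):  [kg·m²·s⁻¹] / [kg·m²] = s⁻¹
Every term reduces to s⁻¹.

Yes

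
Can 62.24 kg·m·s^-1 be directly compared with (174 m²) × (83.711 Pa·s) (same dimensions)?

Dimensions:
  62.24 kg·m·s^-1:  kg·m·s⁻¹
  (174 m²) × (83.711 Pa·s):  [m²] · [kg·m⁻¹·s⁻¹] = kg·m·s⁻¹
Both are kg·m·s⁻¹, so they have the same dimensions and can be added.

Yes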